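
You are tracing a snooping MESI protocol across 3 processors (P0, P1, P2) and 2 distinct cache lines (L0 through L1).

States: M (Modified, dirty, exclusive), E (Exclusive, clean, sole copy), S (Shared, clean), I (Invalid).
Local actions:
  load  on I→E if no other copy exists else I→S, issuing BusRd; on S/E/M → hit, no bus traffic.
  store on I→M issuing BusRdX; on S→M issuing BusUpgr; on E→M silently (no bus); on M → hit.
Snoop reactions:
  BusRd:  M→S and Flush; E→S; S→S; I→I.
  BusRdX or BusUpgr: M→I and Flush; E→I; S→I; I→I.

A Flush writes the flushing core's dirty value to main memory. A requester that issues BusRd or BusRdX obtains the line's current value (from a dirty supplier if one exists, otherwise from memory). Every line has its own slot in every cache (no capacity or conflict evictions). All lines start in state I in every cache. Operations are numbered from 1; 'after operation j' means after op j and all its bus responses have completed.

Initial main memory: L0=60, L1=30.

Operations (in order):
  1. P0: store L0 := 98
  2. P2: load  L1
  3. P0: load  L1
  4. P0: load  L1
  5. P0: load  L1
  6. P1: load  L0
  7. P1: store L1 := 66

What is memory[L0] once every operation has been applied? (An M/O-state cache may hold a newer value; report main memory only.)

  op1 P0: store L0 := 98 → M/I/I on L0; bus BusRdX; mem=60
  op2 P2: load  L1 → I/I/E on L1; bus BusRd; mem=30
  op3 P0: load  L1 → S/I/S on L1; bus BusRd; mem=30
  op4 P0: load  L1 → S/I/S on L1; bus (none); mem=30
  op5 P0: load  L1 → S/I/S on L1; bus (none); mem=30
  op6 P1: load  L0 → S/S/I on L0; bus BusRd Flush; mem=98
  op7 P1: store L1 := 66 → I/M/I on L1; bus BusRdX; mem=30

memory[L0] = 98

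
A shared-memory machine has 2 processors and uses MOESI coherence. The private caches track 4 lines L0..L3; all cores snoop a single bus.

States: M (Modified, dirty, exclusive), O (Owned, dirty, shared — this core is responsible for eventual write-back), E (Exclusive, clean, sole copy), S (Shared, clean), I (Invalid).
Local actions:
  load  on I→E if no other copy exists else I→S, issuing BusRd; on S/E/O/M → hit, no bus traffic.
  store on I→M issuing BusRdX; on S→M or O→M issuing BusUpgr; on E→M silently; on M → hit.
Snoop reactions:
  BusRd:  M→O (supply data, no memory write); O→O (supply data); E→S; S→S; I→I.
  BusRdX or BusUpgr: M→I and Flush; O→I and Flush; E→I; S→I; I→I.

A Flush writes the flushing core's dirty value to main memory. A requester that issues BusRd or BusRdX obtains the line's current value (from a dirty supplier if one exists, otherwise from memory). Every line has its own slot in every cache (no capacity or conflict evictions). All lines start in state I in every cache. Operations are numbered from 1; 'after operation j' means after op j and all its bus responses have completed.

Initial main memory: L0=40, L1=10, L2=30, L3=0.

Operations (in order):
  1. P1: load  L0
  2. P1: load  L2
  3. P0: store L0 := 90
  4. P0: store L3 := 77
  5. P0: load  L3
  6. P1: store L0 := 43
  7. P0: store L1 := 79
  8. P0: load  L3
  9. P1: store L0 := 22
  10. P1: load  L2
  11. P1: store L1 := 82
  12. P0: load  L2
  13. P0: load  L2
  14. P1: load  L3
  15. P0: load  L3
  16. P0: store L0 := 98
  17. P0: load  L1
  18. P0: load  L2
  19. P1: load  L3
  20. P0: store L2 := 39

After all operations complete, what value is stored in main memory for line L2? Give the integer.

step 1: P1: load  L0  ⟶  IE  (L0)  txn=BusRd  M[L0]=40
step 2: P1: load  L2  ⟶  IE  (L2)  txn=BusRd  M[L2]=30
step 3: P0: store L0 := 90  ⟶  MI  (L0)  txn=BusRdX  M[L0]=40
step 4: P0: store L3 := 77  ⟶  MI  (L3)  txn=BusRdX  M[L3]=0
step 5: P0: load  L3  ⟶  MI  (L3)  txn=∅  M[L3]=0
step 6: P1: store L0 := 43  ⟶  IM  (L0)  txn=BusRdX+Flush  M[L0]=90
step 7: P0: store L1 := 79  ⟶  MI  (L1)  txn=BusRdX  M[L1]=10
step 8: P0: load  L3  ⟶  MI  (L3)  txn=∅  M[L3]=0
step 9: P1: store L0 := 22  ⟶  IM  (L0)  txn=∅  M[L0]=90
step 10: P1: load  L2  ⟶  IE  (L2)  txn=∅  M[L2]=30
step 11: P1: store L1 := 82  ⟶  IM  (L1)  txn=BusRdX+Flush  M[L1]=79
step 12: P0: load  L2  ⟶  SS  (L2)  txn=BusRd  M[L2]=30
step 13: P0: load  L2  ⟶  SS  (L2)  txn=∅  M[L2]=30
step 14: P1: load  L3  ⟶  OS  (L3)  txn=BusRd  M[L3]=0
step 15: P0: load  L3  ⟶  OS  (L3)  txn=∅  M[L3]=0
step 16: P0: store L0 := 98  ⟶  MI  (L0)  txn=BusRdX+Flush  M[L0]=22
step 17: P0: load  L1  ⟶  SO  (L1)  txn=BusRd  M[L1]=79
step 18: P0: load  L2  ⟶  SS  (L2)  txn=∅  M[L2]=30
step 19: P1: load  L3  ⟶  OS  (L3)  txn=∅  M[L3]=0
step 20: P0: store L2 := 39  ⟶  MI  (L2)  txn=BusUpgr  M[L2]=30

memory[L2] = 30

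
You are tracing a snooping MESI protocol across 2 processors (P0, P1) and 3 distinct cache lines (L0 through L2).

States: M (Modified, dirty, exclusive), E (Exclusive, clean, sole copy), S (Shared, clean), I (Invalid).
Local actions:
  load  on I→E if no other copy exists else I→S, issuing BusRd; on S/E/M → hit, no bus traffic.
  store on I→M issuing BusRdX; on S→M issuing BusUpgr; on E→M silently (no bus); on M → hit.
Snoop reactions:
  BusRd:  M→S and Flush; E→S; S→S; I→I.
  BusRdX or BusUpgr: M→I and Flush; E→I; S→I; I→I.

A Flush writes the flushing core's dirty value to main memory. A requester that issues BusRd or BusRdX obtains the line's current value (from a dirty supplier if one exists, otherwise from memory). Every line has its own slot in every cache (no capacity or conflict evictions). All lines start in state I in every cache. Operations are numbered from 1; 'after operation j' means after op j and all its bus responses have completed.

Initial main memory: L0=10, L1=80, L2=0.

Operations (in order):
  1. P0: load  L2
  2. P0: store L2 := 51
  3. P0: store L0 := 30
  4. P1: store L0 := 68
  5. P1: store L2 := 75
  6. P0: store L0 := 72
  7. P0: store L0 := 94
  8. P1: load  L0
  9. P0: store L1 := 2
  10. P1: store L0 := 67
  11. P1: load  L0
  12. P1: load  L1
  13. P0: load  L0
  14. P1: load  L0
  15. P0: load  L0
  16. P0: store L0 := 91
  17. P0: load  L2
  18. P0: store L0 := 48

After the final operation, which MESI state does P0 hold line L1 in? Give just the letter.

state = S

step 1: P0: load  L2  ⟶  EI  (L2)  txn=BusRd  M[L2]=0
step 2: P0: store L2 := 51  ⟶  MI  (L2)  txn=∅  M[L2]=0
step 3: P0: store L0 := 30  ⟶  MI  (L0)  txn=BusRdX  M[L0]=10
step 4: P1: store L0 := 68  ⟶  IM  (L0)  txn=BusRdX+Flush  M[L0]=30
step 5: P1: store L2 := 75  ⟶  IM  (L2)  txn=BusRdX+Flush  M[L2]=51
step 6: P0: store L0 := 72  ⟶  MI  (L0)  txn=BusRdX+Flush  M[L0]=68
step 7: P0: store L0 := 94  ⟶  MI  (L0)  txn=∅  M[L0]=68
step 8: P1: load  L0  ⟶  SS  (L0)  txn=BusRd+Flush  M[L0]=94
step 9: P0: store L1 := 2  ⟶  MI  (L1)  txn=BusRdX  M[L1]=80
step 10: P1: store L0 := 67  ⟶  IM  (L0)  txn=BusUpgr  M[L0]=94
step 11: P1: load  L0  ⟶  IM  (L0)  txn=∅  M[L0]=94
step 12: P1: load  L1  ⟶  SS  (L1)  txn=BusRd+Flush  M[L1]=2
step 13: P0: load  L0  ⟶  SS  (L0)  txn=BusRd+Flush  M[L0]=67
step 14: P1: load  L0  ⟶  SS  (L0)  txn=∅  M[L0]=67
step 15: P0: load  L0  ⟶  SS  (L0)  txn=∅  M[L0]=67
step 16: P0: store L0 := 91  ⟶  MI  (L0)  txn=BusUpgr  M[L0]=67
step 17: P0: load  L2  ⟶  SS  (L2)  txn=BusRd+Flush  M[L2]=75
step 18: P0: store L0 := 48  ⟶  MI  (L0)  txn=∅  M[L0]=67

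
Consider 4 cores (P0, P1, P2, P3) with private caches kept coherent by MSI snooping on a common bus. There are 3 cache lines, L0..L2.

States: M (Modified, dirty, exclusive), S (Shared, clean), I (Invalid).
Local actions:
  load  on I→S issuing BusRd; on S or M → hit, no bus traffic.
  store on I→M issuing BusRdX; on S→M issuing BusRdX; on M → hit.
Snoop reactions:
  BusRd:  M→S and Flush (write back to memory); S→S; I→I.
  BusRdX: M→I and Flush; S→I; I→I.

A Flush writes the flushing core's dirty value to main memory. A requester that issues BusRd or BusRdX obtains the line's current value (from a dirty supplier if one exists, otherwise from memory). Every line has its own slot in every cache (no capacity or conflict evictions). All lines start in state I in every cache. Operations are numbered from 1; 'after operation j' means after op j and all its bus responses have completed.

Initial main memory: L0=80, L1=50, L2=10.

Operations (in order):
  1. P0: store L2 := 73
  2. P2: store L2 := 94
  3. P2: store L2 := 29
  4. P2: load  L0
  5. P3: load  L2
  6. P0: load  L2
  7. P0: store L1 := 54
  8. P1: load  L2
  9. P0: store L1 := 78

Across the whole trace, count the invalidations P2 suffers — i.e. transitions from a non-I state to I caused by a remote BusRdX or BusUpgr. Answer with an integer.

[1] P0: store L2 := 73 | P0:M(73), P1:I, P2:I, P3:I | bus: BusRdX
[2] P2: store L2 := 94 | P0:I, P1:I, P2:M(94), P3:I | bus: BusRdX,Flush
[3] P2: store L2 := 29 | P0:I, P1:I, P2:M(29), P3:I | bus: none
[4] P2: load  L0 | P0:I, P1:I, P2:S(80), P3:I | bus: BusRd
[5] P3: load  L2 | P0:I, P1:I, P2:S(29), P3:S(29) | bus: BusRd,Flush
[6] P0: load  L2 | P0:S(29), P1:I, P2:S(29), P3:S(29) | bus: BusRd
[7] P0: store L1 := 54 | P0:M(54), P1:I, P2:I, P3:I | bus: BusRdX
[8] P1: load  L2 | P0:S(29), P1:S(29), P2:S(29), P3:S(29) | bus: BusRd
[9] P0: store L1 := 78 | P0:M(78), P1:I, P2:I, P3:I | bus: none

invalidations = 0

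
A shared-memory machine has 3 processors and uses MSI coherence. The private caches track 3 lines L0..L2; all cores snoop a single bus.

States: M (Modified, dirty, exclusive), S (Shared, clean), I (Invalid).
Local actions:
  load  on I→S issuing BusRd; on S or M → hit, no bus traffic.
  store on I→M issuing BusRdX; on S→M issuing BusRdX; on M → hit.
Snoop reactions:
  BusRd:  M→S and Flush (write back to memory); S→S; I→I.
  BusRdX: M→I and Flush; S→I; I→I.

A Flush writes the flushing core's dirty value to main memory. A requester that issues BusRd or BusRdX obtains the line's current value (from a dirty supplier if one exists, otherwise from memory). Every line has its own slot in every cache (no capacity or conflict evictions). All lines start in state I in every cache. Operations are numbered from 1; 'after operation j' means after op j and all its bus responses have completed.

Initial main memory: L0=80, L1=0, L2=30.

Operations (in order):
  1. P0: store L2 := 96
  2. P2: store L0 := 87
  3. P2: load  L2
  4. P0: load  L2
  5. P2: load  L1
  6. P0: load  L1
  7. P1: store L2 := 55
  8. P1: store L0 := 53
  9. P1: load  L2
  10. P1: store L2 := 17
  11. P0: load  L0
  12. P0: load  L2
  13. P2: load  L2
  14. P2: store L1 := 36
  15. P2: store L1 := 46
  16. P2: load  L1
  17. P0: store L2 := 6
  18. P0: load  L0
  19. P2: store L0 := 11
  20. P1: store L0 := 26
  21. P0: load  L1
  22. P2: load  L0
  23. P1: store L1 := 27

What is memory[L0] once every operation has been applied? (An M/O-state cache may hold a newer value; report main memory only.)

memory[L0] = 26

  op1 P0: store L2 := 96 → M/I/I on L2; bus BusRdX; mem=30
  op2 P2: store L0 := 87 → I/I/M on L0; bus BusRdX; mem=80
  op3 P2: load  L2 → S/I/S on L2; bus BusRd Flush; mem=96
  op4 P0: load  L2 → S/I/S on L2; bus (none); mem=96
  op5 P2: load  L1 → I/I/S on L1; bus BusRd; mem=0
  op6 P0: load  L1 → S/I/S on L1; bus BusRd; mem=0
  op7 P1: store L2 := 55 → I/M/I on L2; bus BusRdX; mem=96
  op8 P1: store L0 := 53 → I/M/I on L0; bus BusRdX Flush; mem=87
  op9 P1: load  L2 → I/M/I on L2; bus (none); mem=96
  op10 P1: store L2 := 17 → I/M/I on L2; bus (none); mem=96
  op11 P0: load  L0 → S/S/I on L0; bus BusRd Flush; mem=53
  op12 P0: load  L2 → S/S/I on L2; bus BusRd Flush; mem=17
  op13 P2: load  L2 → S/S/S on L2; bus BusRd; mem=17
  op14 P2: store L1 := 36 → I/I/M on L1; bus BusRdX; mem=0
  op15 P2: store L1 := 46 → I/I/M on L1; bus (none); mem=0
  op16 P2: load  L1 → I/I/M on L1; bus (none); mem=0
  op17 P0: store L2 := 6 → M/I/I on L2; bus BusRdX; mem=17
  op18 P0: load  L0 → S/S/I on L0; bus (none); mem=53
  op19 P2: store L0 := 11 → I/I/M on L0; bus BusRdX; mem=53
  op20 P1: store L0 := 26 → I/M/I on L0; bus BusRdX Flush; mem=11
  op21 P0: load  L1 → S/I/S on L1; bus BusRd Flush; mem=46
  op22 P2: load  L0 → I/S/S on L0; bus BusRd Flush; mem=26
  op23 P1: store L1 := 27 → I/M/I on L1; bus BusRdX; mem=46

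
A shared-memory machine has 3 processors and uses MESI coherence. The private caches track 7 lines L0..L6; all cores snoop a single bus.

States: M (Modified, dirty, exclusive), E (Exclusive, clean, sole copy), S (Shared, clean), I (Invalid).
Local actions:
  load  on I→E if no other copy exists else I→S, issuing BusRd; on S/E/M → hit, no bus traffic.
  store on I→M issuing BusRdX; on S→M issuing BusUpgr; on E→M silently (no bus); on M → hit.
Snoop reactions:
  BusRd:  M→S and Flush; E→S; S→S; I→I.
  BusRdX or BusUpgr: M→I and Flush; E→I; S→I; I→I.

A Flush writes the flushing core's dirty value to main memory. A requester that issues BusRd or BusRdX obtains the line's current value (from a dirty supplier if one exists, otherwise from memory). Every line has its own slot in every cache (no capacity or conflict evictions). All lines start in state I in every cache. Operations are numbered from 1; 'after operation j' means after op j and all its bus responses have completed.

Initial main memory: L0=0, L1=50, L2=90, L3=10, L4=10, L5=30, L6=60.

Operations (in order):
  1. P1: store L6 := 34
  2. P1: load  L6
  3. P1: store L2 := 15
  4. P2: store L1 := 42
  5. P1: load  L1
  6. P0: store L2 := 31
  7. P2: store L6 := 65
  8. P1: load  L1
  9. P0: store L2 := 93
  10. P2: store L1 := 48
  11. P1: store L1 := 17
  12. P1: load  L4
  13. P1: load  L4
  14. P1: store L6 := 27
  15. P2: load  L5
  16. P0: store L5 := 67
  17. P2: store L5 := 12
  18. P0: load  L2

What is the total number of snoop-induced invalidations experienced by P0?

step 1: P1: store L6 := 34  ⟶  IMI  (L6)  txn=BusRdX  M[L6]=60
step 2: P1: load  L6  ⟶  IMI  (L6)  txn=∅  M[L6]=60
step 3: P1: store L2 := 15  ⟶  IMI  (L2)  txn=BusRdX  M[L2]=90
step 4: P2: store L1 := 42  ⟶  IIM  (L1)  txn=BusRdX  M[L1]=50
step 5: P1: load  L1  ⟶  ISS  (L1)  txn=BusRd+Flush  M[L1]=42
step 6: P0: store L2 := 31  ⟶  MII  (L2)  txn=BusRdX+Flush  M[L2]=15
step 7: P2: store L6 := 65  ⟶  IIM  (L6)  txn=BusRdX+Flush  M[L6]=34
step 8: P1: load  L1  ⟶  ISS  (L1)  txn=∅  M[L1]=42
step 9: P0: store L2 := 93  ⟶  MII  (L2)  txn=∅  M[L2]=15
step 10: P2: store L1 := 48  ⟶  IIM  (L1)  txn=BusUpgr  M[L1]=42
step 11: P1: store L1 := 17  ⟶  IMI  (L1)  txn=BusRdX+Flush  M[L1]=48
step 12: P1: load  L4  ⟶  IEI  (L4)  txn=BusRd  M[L4]=10
step 13: P1: load  L4  ⟶  IEI  (L4)  txn=∅  M[L4]=10
step 14: P1: store L6 := 27  ⟶  IMI  (L6)  txn=BusRdX+Flush  M[L6]=65
step 15: P2: load  L5  ⟶  IIE  (L5)  txn=BusRd  M[L5]=30
step 16: P0: store L5 := 67  ⟶  MII  (L5)  txn=BusRdX  M[L5]=30
step 17: P2: store L5 := 12  ⟶  IIM  (L5)  txn=BusRdX+Flush  M[L5]=67
step 18: P0: load  L2  ⟶  MII  (L2)  txn=∅  M[L2]=15

invalidations = 1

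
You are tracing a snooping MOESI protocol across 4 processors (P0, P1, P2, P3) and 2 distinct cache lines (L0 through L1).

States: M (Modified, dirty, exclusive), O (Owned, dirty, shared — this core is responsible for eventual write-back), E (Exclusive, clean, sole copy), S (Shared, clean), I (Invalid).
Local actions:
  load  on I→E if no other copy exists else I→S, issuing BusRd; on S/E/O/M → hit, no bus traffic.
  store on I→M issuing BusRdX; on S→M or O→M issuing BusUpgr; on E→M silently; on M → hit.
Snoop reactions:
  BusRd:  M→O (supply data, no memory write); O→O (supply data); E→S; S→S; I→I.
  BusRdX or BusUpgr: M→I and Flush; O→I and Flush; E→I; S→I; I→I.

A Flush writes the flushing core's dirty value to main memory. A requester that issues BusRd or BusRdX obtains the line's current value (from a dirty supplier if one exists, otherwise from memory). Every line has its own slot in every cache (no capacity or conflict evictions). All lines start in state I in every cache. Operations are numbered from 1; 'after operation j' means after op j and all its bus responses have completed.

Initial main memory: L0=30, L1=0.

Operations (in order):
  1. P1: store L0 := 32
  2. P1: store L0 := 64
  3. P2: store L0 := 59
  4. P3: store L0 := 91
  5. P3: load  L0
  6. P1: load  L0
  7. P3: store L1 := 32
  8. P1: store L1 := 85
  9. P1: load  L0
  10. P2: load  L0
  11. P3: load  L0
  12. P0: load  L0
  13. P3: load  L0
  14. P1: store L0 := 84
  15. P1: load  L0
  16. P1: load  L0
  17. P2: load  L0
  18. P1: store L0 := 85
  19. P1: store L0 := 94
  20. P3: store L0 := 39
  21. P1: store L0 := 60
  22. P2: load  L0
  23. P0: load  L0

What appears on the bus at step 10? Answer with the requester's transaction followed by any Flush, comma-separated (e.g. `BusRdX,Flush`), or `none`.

1. P1: store L0 := 32  bus=[BusRdX]  L0: P0=I P1=M P2=I P3=I  mem[L0]=30
2. P1: store L0 := 64  bus=[-]  L0: P0=I P1=M P2=I P3=I  mem[L0]=30
3. P2: store L0 := 59  bus=[BusRdX,Flush]  L0: P0=I P1=I P2=M P3=I  mem[L0]=64
4. P3: store L0 := 91  bus=[BusRdX,Flush]  L0: P0=I P1=I P2=I P3=M  mem[L0]=59
5. P3: load  L0  bus=[-]  L0: P0=I P1=I P2=I P3=M  mem[L0]=59
6. P1: load  L0  bus=[BusRd]  L0: P0=I P1=S P2=I P3=O  mem[L0]=59
7. P3: store L1 := 32  bus=[BusRdX]  L1: P0=I P1=I P2=I P3=M  mem[L1]=0
8. P1: store L1 := 85  bus=[BusRdX,Flush]  L1: P0=I P1=M P2=I P3=I  mem[L1]=32
9. P1: load  L0  bus=[-]  L0: P0=I P1=S P2=I P3=O  mem[L0]=59
10. P2: load  L0  bus=[BusRd]  L0: P0=I P1=S P2=S P3=O  mem[L0]=59
11. P3: load  L0  bus=[-]  L0: P0=I P1=S P2=S P3=O  mem[L0]=59
12. P0: load  L0  bus=[BusRd]  L0: P0=S P1=S P2=S P3=O  mem[L0]=59
13. P3: load  L0  bus=[-]  L0: P0=S P1=S P2=S P3=O  mem[L0]=59
14. P1: store L0 := 84  bus=[BusUpgr,Flush]  L0: P0=I P1=M P2=I P3=I  mem[L0]=91
15. P1: load  L0  bus=[-]  L0: P0=I P1=M P2=I P3=I  mem[L0]=91
16. P1: load  L0  bus=[-]  L0: P0=I P1=M P2=I P3=I  mem[L0]=91
17. P2: load  L0  bus=[BusRd]  L0: P0=I P1=O P2=S P3=I  mem[L0]=91
18. P1: store L0 := 85  bus=[BusUpgr]  L0: P0=I P1=M P2=I P3=I  mem[L0]=91
19. P1: store L0 := 94  bus=[-]  L0: P0=I P1=M P2=I P3=I  mem[L0]=91
20. P3: store L0 := 39  bus=[BusRdX,Flush]  L0: P0=I P1=I P2=I P3=M  mem[L0]=94
21. P1: store L0 := 60  bus=[BusRdX,Flush]  L0: P0=I P1=M P2=I P3=I  mem[L0]=39
22. P2: load  L0  bus=[BusRd]  L0: P0=I P1=O P2=S P3=I  mem[L0]=39
23. P0: load  L0  bus=[BusRd]  L0: P0=S P1=O P2=S P3=I  mem[L0]=39

bus = BusRd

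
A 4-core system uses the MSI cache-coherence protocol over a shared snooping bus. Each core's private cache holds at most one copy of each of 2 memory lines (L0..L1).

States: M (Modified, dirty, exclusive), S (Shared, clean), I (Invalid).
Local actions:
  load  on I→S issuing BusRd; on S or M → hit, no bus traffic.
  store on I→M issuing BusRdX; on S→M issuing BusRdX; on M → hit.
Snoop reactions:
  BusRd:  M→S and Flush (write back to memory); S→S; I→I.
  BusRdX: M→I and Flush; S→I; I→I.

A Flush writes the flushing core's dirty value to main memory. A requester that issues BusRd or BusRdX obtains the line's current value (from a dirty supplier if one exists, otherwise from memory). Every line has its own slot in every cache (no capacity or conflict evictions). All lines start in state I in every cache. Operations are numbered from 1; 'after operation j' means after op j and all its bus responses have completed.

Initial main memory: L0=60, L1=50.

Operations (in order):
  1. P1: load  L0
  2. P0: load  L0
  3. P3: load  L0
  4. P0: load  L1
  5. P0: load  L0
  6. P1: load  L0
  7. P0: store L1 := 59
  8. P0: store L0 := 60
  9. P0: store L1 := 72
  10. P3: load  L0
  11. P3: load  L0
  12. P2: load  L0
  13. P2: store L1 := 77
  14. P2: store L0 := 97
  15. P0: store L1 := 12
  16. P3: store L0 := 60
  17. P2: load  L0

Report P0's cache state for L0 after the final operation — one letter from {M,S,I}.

1. P1: load  L0  bus=[BusRd]  L0: P0=I P1=S P2=I P3=I  mem[L0]=60
2. P0: load  L0  bus=[BusRd]  L0: P0=S P1=S P2=I P3=I  mem[L0]=60
3. P3: load  L0  bus=[BusRd]  L0: P0=S P1=S P2=I P3=S  mem[L0]=60
4. P0: load  L1  bus=[BusRd]  L1: P0=S P1=I P2=I P3=I  mem[L1]=50
5. P0: load  L0  bus=[-]  L0: P0=S P1=S P2=I P3=S  mem[L0]=60
6. P1: load  L0  bus=[-]  L0: P0=S P1=S P2=I P3=S  mem[L0]=60
7. P0: store L1 := 59  bus=[BusRdX]  L1: P0=M P1=I P2=I P3=I  mem[L1]=50
8. P0: store L0 := 60  bus=[BusRdX]  L0: P0=M P1=I P2=I P3=I  mem[L0]=60
9. P0: store L1 := 72  bus=[-]  L1: P0=M P1=I P2=I P3=I  mem[L1]=50
10. P3: load  L0  bus=[BusRd,Flush]  L0: P0=S P1=I P2=I P3=S  mem[L0]=60
11. P3: load  L0  bus=[-]  L0: P0=S P1=I P2=I P3=S  mem[L0]=60
12. P2: load  L0  bus=[BusRd]  L0: P0=S P1=I P2=S P3=S  mem[L0]=60
13. P2: store L1 := 77  bus=[BusRdX,Flush]  L1: P0=I P1=I P2=M P3=I  mem[L1]=72
14. P2: store L0 := 97  bus=[BusRdX]  L0: P0=I P1=I P2=M P3=I  mem[L0]=60
15. P0: store L1 := 12  bus=[BusRdX,Flush]  L1: P0=M P1=I P2=I P3=I  mem[L1]=77
16. P3: store L0 := 60  bus=[BusRdX,Flush]  L0: P0=I P1=I P2=I P3=M  mem[L0]=97
17. P2: load  L0  bus=[BusRd,Flush]  L0: P0=I P1=I P2=S P3=S  mem[L0]=60

state = I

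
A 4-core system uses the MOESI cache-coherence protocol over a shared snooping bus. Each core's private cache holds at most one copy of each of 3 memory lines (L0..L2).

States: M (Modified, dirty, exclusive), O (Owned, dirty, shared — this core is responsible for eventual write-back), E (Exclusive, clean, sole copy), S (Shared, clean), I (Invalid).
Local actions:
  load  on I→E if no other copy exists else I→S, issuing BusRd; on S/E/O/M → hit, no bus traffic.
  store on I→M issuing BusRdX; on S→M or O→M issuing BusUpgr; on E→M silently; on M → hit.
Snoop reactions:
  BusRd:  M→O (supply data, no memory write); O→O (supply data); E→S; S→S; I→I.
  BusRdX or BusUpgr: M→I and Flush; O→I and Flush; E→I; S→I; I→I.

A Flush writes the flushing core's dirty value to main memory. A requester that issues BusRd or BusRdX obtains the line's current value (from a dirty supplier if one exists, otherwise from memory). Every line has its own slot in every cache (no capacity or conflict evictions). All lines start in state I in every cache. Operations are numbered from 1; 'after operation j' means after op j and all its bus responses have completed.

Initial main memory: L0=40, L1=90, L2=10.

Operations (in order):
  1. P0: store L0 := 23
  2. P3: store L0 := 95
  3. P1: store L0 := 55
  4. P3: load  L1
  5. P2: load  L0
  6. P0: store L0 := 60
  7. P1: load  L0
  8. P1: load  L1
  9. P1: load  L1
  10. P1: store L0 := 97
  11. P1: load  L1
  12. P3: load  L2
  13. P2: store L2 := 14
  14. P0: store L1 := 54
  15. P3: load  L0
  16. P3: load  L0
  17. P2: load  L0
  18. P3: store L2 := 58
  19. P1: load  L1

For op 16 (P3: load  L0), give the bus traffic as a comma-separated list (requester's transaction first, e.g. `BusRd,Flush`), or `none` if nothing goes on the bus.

bus = none

[1] P0: store L0 := 23 | P0:M(23), P1:I, P2:I, P3:I | bus: BusRdX
[2] P3: store L0 := 95 | P0:I, P1:I, P2:I, P3:M(95) | bus: BusRdX,Flush
[3] P1: store L0 := 55 | P0:I, P1:M(55), P2:I, P3:I | bus: BusRdX,Flush
[4] P3: load  L1 | P0:I, P1:I, P2:I, P3:E(90) | bus: BusRd
[5] P2: load  L0 | P0:I, P1:O(55), P2:S(55), P3:I | bus: BusRd
[6] P0: store L0 := 60 | P0:M(60), P1:I, P2:I, P3:I | bus: BusRdX,Flush
[7] P1: load  L0 | P0:O(60), P1:S(60), P2:I, P3:I | bus: BusRd
[8] P1: load  L1 | P0:I, P1:S(90), P2:I, P3:S(90) | bus: BusRd
[9] P1: load  L1 | P0:I, P1:S(90), P2:I, P3:S(90) | bus: none
[10] P1: store L0 := 97 | P0:I, P1:M(97), P2:I, P3:I | bus: BusUpgr,Flush
[11] P1: load  L1 | P0:I, P1:S(90), P2:I, P3:S(90) | bus: none
[12] P3: load  L2 | P0:I, P1:I, P2:I, P3:E(10) | bus: BusRd
[13] P2: store L2 := 14 | P0:I, P1:I, P2:M(14), P3:I | bus: BusRdX
[14] P0: store L1 := 54 | P0:M(54), P1:I, P2:I, P3:I | bus: BusRdX
[15] P3: load  L0 | P0:I, P1:O(97), P2:I, P3:S(97) | bus: BusRd
[16] P3: load  L0 | P0:I, P1:O(97), P2:I, P3:S(97) | bus: none
[17] P2: load  L0 | P0:I, P1:O(97), P2:S(97), P3:S(97) | bus: BusRd
[18] P3: store L2 := 58 | P0:I, P1:I, P2:I, P3:M(58) | bus: BusRdX,Flush
[19] P1: load  L1 | P0:O(54), P1:S(54), P2:I, P3:I | bus: BusRd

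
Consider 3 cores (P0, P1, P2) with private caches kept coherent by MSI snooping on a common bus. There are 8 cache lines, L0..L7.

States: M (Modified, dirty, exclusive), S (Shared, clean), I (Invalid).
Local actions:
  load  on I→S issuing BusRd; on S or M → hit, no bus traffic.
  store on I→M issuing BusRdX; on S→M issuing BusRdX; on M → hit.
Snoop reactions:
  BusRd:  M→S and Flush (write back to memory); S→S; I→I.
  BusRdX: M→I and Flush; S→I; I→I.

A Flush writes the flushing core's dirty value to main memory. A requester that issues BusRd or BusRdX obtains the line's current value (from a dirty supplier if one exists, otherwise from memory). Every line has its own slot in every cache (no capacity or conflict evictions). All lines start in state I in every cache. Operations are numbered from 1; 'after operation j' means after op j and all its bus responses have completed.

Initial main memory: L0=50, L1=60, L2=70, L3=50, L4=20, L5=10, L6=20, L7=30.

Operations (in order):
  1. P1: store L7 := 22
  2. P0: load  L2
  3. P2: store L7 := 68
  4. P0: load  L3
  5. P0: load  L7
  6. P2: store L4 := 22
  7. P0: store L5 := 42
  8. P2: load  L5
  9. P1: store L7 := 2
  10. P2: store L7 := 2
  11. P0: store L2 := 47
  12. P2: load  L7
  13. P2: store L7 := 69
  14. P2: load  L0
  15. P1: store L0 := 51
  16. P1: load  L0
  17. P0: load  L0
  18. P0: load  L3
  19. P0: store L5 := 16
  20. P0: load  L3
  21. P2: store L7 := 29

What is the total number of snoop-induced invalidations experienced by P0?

  op1 P1: store L7 := 22 → I/M/I on L7; bus BusRdX; mem=30
  op2 P0: load  L2 → S/I/I on L2; bus BusRd; mem=70
  op3 P2: store L7 := 68 → I/I/M on L7; bus BusRdX Flush; mem=22
  op4 P0: load  L3 → S/I/I on L3; bus BusRd; mem=50
  op5 P0: load  L7 → S/I/S on L7; bus BusRd Flush; mem=68
  op6 P2: store L4 := 22 → I/I/M on L4; bus BusRdX; mem=20
  op7 P0: store L5 := 42 → M/I/I on L5; bus BusRdX; mem=10
  op8 P2: load  L5 → S/I/S on L5; bus BusRd Flush; mem=42
  op9 P1: store L7 := 2 → I/M/I on L7; bus BusRdX; mem=68
  op10 P2: store L7 := 2 → I/I/M on L7; bus BusRdX Flush; mem=2
  op11 P0: store L2 := 47 → M/I/I on L2; bus BusRdX; mem=70
  op12 P2: load  L7 → I/I/M on L7; bus (none); mem=2
  op13 P2: store L7 := 69 → I/I/M on L7; bus (none); mem=2
  op14 P2: load  L0 → I/I/S on L0; bus BusRd; mem=50
  op15 P1: store L0 := 51 → I/M/I on L0; bus BusRdX; mem=50
  op16 P1: load  L0 → I/M/I on L0; bus (none); mem=50
  op17 P0: load  L0 → S/S/I on L0; bus BusRd Flush; mem=51
  op18 P0: load  L3 → S/I/I on L3; bus (none); mem=50
  op19 P0: store L5 := 16 → M/I/I on L5; bus BusRdX; mem=42
  op20 P0: load  L3 → S/I/I on L3; bus (none); mem=50
  op21 P2: store L7 := 29 → I/I/M on L7; bus (none); mem=2

invalidations = 1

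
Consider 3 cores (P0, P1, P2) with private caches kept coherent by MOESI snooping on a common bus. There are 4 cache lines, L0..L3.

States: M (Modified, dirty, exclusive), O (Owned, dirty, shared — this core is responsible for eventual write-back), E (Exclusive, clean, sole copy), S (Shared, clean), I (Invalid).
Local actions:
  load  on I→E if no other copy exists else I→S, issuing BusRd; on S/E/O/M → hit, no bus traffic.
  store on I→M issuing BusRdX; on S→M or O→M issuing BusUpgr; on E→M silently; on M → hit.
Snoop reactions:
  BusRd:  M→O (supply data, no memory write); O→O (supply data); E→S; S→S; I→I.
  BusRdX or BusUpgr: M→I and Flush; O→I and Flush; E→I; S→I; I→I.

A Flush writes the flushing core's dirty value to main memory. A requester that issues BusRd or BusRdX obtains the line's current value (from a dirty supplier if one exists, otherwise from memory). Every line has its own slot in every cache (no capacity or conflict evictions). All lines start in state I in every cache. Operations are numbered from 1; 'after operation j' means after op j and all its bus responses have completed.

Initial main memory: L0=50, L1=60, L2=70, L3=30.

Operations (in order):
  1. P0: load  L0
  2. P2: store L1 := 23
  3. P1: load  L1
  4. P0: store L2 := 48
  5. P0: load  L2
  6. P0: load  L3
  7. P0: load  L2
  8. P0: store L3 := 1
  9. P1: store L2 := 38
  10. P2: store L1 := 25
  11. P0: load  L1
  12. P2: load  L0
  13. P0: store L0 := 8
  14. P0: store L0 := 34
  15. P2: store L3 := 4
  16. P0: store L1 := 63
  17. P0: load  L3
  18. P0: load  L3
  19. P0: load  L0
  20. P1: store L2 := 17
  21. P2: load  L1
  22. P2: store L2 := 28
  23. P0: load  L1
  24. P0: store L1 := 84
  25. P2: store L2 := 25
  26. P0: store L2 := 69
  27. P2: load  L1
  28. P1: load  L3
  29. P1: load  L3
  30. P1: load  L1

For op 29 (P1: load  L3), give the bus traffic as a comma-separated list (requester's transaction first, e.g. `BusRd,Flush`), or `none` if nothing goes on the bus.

bus = none

1. P0: load  L0  bus=[BusRd]  L0: P0=E P1=I P2=I  mem[L0]=50
2. P2: store L1 := 23  bus=[BusRdX]  L1: P0=I P1=I P2=M  mem[L1]=60
3. P1: load  L1  bus=[BusRd]  L1: P0=I P1=S P2=O  mem[L1]=60
4. P0: store L2 := 48  bus=[BusRdX]  L2: P0=M P1=I P2=I  mem[L2]=70
5. P0: load  L2  bus=[-]  L2: P0=M P1=I P2=I  mem[L2]=70
6. P0: load  L3  bus=[BusRd]  L3: P0=E P1=I P2=I  mem[L3]=30
7. P0: load  L2  bus=[-]  L2: P0=M P1=I P2=I  mem[L2]=70
8. P0: store L3 := 1  bus=[-]  L3: P0=M P1=I P2=I  mem[L3]=30
9. P1: store L2 := 38  bus=[BusRdX,Flush]  L2: P0=I P1=M P2=I  mem[L2]=48
10. P2: store L1 := 25  bus=[BusUpgr]  L1: P0=I P1=I P2=M  mem[L1]=60
11. P0: load  L1  bus=[BusRd]  L1: P0=S P1=I P2=O  mem[L1]=60
12. P2: load  L0  bus=[BusRd]  L0: P0=S P1=I P2=S  mem[L0]=50
13. P0: store L0 := 8  bus=[BusUpgr]  L0: P0=M P1=I P2=I  mem[L0]=50
14. P0: store L0 := 34  bus=[-]  L0: P0=M P1=I P2=I  mem[L0]=50
15. P2: store L3 := 4  bus=[BusRdX,Flush]  L3: P0=I P1=I P2=M  mem[L3]=1
16. P0: store L1 := 63  bus=[BusUpgr,Flush]  L1: P0=M P1=I P2=I  mem[L1]=25
17. P0: load  L3  bus=[BusRd]  L3: P0=S P1=I P2=O  mem[L3]=1
18. P0: load  L3  bus=[-]  L3: P0=S P1=I P2=O  mem[L3]=1
19. P0: load  L0  bus=[-]  L0: P0=M P1=I P2=I  mem[L0]=50
20. P1: store L2 := 17  bus=[-]  L2: P0=I P1=M P2=I  mem[L2]=48
21. P2: load  L1  bus=[BusRd]  L1: P0=O P1=I P2=S  mem[L1]=25
22. P2: store L2 := 28  bus=[BusRdX,Flush]  L2: P0=I P1=I P2=M  mem[L2]=17
23. P0: load  L1  bus=[-]  L1: P0=O P1=I P2=S  mem[L1]=25
24. P0: store L1 := 84  bus=[BusUpgr]  L1: P0=M P1=I P2=I  mem[L1]=25
25. P2: store L2 := 25  bus=[-]  L2: P0=I P1=I P2=M  mem[L2]=17
26. P0: store L2 := 69  bus=[BusRdX,Flush]  L2: P0=M P1=I P2=I  mem[L2]=25
27. P2: load  L1  bus=[BusRd]  L1: P0=O P1=I P2=S  mem[L1]=25
28. P1: load  L3  bus=[BusRd]  L3: P0=S P1=S P2=O  mem[L3]=1
29. P1: load  L3  bus=[-]  L3: P0=S P1=S P2=O  mem[L3]=1
30. P1: load  L1  bus=[BusRd]  L1: P0=O P1=S P2=S  mem[L1]=25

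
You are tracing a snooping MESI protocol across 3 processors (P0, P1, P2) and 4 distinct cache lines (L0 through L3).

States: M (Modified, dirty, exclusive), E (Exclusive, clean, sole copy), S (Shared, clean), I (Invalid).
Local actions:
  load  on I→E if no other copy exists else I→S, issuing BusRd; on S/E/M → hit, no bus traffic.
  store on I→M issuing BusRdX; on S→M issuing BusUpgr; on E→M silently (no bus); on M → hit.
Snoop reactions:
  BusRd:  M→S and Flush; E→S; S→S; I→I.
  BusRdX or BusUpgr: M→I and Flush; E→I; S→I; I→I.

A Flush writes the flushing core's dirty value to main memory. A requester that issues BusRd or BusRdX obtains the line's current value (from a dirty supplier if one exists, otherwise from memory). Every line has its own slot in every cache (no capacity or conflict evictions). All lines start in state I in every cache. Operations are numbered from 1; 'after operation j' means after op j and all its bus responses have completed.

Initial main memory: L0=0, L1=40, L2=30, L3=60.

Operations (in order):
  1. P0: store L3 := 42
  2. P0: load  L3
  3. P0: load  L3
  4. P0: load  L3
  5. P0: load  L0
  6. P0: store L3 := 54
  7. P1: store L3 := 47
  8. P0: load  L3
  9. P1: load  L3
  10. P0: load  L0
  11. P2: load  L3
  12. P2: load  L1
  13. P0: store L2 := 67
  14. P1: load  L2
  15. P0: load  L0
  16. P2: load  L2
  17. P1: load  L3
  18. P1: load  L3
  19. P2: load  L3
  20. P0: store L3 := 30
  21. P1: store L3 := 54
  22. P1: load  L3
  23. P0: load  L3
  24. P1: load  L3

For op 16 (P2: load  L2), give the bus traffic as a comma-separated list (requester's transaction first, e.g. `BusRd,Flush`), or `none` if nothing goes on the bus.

bus = BusRd

1. P0: store L3 := 42  bus=[BusRdX]  L3: P0=M P1=I P2=I  mem[L3]=60
2. P0: load  L3  bus=[-]  L3: P0=M P1=I P2=I  mem[L3]=60
3. P0: load  L3  bus=[-]  L3: P0=M P1=I P2=I  mem[L3]=60
4. P0: load  L3  bus=[-]  L3: P0=M P1=I P2=I  mem[L3]=60
5. P0: load  L0  bus=[BusRd]  L0: P0=E P1=I P2=I  mem[L0]=0
6. P0: store L3 := 54  bus=[-]  L3: P0=M P1=I P2=I  mem[L3]=60
7. P1: store L3 := 47  bus=[BusRdX,Flush]  L3: P0=I P1=M P2=I  mem[L3]=54
8. P0: load  L3  bus=[BusRd,Flush]  L3: P0=S P1=S P2=I  mem[L3]=47
9. P1: load  L3  bus=[-]  L3: P0=S P1=S P2=I  mem[L3]=47
10. P0: load  L0  bus=[-]  L0: P0=E P1=I P2=I  mem[L0]=0
11. P2: load  L3  bus=[BusRd]  L3: P0=S P1=S P2=S  mem[L3]=47
12. P2: load  L1  bus=[BusRd]  L1: P0=I P1=I P2=E  mem[L1]=40
13. P0: store L2 := 67  bus=[BusRdX]  L2: P0=M P1=I P2=I  mem[L2]=30
14. P1: load  L2  bus=[BusRd,Flush]  L2: P0=S P1=S P2=I  mem[L2]=67
15. P0: load  L0  bus=[-]  L0: P0=E P1=I P2=I  mem[L0]=0
16. P2: load  L2  bus=[BusRd]  L2: P0=S P1=S P2=S  mem[L2]=67
17. P1: load  L3  bus=[-]  L3: P0=S P1=S P2=S  mem[L3]=47
18. P1: load  L3  bus=[-]  L3: P0=S P1=S P2=S  mem[L3]=47
19. P2: load  L3  bus=[-]  L3: P0=S P1=S P2=S  mem[L3]=47
20. P0: store L3 := 30  bus=[BusUpgr]  L3: P0=M P1=I P2=I  mem[L3]=47
21. P1: store L3 := 54  bus=[BusRdX,Flush]  L3: P0=I P1=M P2=I  mem[L3]=30
22. P1: load  L3  bus=[-]  L3: P0=I P1=M P2=I  mem[L3]=30
23. P0: load  L3  bus=[BusRd,Flush]  L3: P0=S P1=S P2=I  mem[L3]=54
24. P1: load  L3  bus=[-]  L3: P0=S P1=S P2=I  mem[L3]=54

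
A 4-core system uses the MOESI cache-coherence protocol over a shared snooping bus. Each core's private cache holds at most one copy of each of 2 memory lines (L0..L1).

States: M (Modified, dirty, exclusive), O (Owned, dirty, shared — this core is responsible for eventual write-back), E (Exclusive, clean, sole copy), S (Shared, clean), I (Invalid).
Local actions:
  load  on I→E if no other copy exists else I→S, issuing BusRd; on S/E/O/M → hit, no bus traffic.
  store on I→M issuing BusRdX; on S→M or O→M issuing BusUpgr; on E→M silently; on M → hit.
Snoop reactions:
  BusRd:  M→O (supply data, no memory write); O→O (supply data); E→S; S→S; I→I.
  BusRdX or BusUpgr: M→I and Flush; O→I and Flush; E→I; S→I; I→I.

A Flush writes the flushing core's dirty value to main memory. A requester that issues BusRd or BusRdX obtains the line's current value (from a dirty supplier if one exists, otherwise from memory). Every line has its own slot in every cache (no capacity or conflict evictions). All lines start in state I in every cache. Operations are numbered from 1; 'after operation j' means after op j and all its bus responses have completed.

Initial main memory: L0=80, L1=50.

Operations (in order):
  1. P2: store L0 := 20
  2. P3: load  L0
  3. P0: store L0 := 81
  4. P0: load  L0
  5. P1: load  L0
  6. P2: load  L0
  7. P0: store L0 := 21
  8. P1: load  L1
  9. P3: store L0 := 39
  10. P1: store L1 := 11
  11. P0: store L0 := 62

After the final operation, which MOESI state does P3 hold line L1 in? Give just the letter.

state = I

  op1 P2: store L0 := 20 → I/I/M/I on L0; bus BusRdX; mem=80
  op2 P3: load  L0 → I/I/O/S on L0; bus BusRd; mem=80
  op3 P0: store L0 := 81 → M/I/I/I on L0; bus BusRdX Flush; mem=20
  op4 P0: load  L0 → M/I/I/I on L0; bus (none); mem=20
  op5 P1: load  L0 → O/S/I/I on L0; bus BusRd; mem=20
  op6 P2: load  L0 → O/S/S/I on L0; bus BusRd; mem=20
  op7 P0: store L0 := 21 → M/I/I/I on L0; bus BusUpgr; mem=20
  op8 P1: load  L1 → I/E/I/I on L1; bus BusRd; mem=50
  op9 P3: store L0 := 39 → I/I/I/M on L0; bus BusRdX Flush; mem=21
  op10 P1: store L1 := 11 → I/M/I/I on L1; bus (none); mem=50
  op11 P0: store L0 := 62 → M/I/I/I on L0; bus BusRdX Flush; mem=39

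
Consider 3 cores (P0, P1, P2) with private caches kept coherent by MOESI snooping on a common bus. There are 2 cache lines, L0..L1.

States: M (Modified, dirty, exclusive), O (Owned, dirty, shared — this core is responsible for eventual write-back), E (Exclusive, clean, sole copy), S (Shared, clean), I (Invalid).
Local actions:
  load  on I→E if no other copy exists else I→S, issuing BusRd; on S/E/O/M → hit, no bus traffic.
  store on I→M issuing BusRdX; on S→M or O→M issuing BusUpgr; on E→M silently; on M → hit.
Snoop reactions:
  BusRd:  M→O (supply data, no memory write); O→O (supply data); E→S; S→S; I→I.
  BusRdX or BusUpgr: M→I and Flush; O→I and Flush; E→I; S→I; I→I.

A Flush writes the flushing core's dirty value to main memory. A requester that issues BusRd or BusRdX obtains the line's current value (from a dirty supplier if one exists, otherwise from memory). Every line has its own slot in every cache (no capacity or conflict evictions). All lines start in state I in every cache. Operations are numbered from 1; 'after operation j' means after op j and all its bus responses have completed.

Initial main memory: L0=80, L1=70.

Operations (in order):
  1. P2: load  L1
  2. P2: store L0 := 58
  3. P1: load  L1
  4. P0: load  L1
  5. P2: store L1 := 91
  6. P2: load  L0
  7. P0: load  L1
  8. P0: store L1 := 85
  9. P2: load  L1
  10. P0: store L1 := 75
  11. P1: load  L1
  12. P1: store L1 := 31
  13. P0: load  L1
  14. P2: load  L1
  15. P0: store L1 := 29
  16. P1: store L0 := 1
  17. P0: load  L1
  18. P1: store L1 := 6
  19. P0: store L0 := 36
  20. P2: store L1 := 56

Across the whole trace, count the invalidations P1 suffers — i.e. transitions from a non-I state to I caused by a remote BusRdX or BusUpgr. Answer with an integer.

  op1 P2: load  L1 → I/I/E on L1; bus BusRd; mem=70
  op2 P2: store L0 := 58 → I/I/M on L0; bus BusRdX; mem=80
  op3 P1: load  L1 → I/S/S on L1; bus BusRd; mem=70
  op4 P0: load  L1 → S/S/S on L1; bus BusRd; mem=70
  op5 P2: store L1 := 91 → I/I/M on L1; bus BusUpgr; mem=70
  op6 P2: load  L0 → I/I/M on L0; bus (none); mem=80
  op7 P0: load  L1 → S/I/O on L1; bus BusRd; mem=70
  op8 P0: store L1 := 85 → M/I/I on L1; bus BusUpgr Flush; mem=91
  op9 P2: load  L1 → O/I/S on L1; bus BusRd; mem=91
  op10 P0: store L1 := 75 → M/I/I on L1; bus BusUpgr; mem=91
  op11 P1: load  L1 → O/S/I on L1; bus BusRd; mem=91
  op12 P1: store L1 := 31 → I/M/I on L1; bus BusUpgr Flush; mem=75
  op13 P0: load  L1 → S/O/I on L1; bus BusRd; mem=75
  op14 P2: load  L1 → S/O/S on L1; bus BusRd; mem=75
  op15 P0: store L1 := 29 → M/I/I on L1; bus BusUpgr Flush; mem=31
  op16 P1: store L0 := 1 → I/M/I on L0; bus BusRdX Flush; mem=58
  op17 P0: load  L1 → M/I/I on L1; bus (none); mem=31
  op18 P1: store L1 := 6 → I/M/I on L1; bus BusRdX Flush; mem=29
  op19 P0: store L0 := 36 → M/I/I on L0; bus BusRdX Flush; mem=1
  op20 P2: store L1 := 56 → I/I/M on L1; bus BusRdX Flush; mem=6

invalidations = 4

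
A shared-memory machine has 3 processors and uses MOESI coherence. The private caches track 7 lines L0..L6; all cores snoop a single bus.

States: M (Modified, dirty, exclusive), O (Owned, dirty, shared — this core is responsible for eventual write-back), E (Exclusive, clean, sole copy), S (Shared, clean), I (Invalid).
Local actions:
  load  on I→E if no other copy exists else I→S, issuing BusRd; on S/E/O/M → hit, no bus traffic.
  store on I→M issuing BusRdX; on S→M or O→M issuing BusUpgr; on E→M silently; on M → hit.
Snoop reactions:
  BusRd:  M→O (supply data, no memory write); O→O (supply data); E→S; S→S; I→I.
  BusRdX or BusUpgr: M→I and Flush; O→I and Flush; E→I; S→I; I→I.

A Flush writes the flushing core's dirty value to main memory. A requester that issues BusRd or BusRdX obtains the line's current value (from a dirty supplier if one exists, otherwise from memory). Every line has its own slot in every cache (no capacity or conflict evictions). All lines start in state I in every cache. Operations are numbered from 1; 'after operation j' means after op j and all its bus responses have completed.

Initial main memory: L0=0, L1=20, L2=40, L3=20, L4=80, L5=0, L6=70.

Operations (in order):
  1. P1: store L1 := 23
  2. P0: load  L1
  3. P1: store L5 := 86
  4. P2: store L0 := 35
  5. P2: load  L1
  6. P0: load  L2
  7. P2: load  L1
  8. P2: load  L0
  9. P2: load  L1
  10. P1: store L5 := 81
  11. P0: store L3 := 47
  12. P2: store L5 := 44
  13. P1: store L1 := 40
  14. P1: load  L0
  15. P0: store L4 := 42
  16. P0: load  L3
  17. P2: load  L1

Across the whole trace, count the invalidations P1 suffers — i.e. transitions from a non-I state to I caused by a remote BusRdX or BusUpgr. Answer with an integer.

invalidations = 1

[1] P1: store L1 := 23 | P0:I, P1:M(23), P2:I | bus: BusRdX
[2] P0: load  L1 | P0:S(23), P1:O(23), P2:I | bus: BusRd
[3] P1: store L5 := 86 | P0:I, P1:M(86), P2:I | bus: BusRdX
[4] P2: store L0 := 35 | P0:I, P1:I, P2:M(35) | bus: BusRdX
[5] P2: load  L1 | P0:S(23), P1:O(23), P2:S(23) | bus: BusRd
[6] P0: load  L2 | P0:E(40), P1:I, P2:I | bus: BusRd
[7] P2: load  L1 | P0:S(23), P1:O(23), P2:S(23) | bus: none
[8] P2: load  L0 | P0:I, P1:I, P2:M(35) | bus: none
[9] P2: load  L1 | P0:S(23), P1:O(23), P2:S(23) | bus: none
[10] P1: store L5 := 81 | P0:I, P1:M(81), P2:I | bus: none
[11] P0: store L3 := 47 | P0:M(47), P1:I, P2:I | bus: BusRdX
[12] P2: store L5 := 44 | P0:I, P1:I, P2:M(44) | bus: BusRdX,Flush
[13] P1: store L1 := 40 | P0:I, P1:M(40), P2:I | bus: BusUpgr
[14] P1: load  L0 | P0:I, P1:S(35), P2:O(35) | bus: BusRd
[15] P0: store L4 := 42 | P0:M(42), P1:I, P2:I | bus: BusRdX
[16] P0: load  L3 | P0:M(47), P1:I, P2:I | bus: none
[17] P2: load  L1 | P0:I, P1:O(40), P2:S(40) | bus: BusRd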